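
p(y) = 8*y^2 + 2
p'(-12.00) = -192.00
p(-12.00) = 1154.00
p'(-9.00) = -144.00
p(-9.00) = 650.00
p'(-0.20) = -3.20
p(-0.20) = 2.32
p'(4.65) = 74.40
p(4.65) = 174.98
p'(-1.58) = -25.28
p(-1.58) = 21.97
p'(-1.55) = -24.80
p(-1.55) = 21.22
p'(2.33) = 37.28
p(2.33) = 45.43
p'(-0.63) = -10.08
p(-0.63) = 5.18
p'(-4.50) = -72.00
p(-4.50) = 164.00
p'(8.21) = 131.36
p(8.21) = 541.23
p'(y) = 16*y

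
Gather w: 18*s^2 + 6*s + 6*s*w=18*s^2 + 6*s*w + 6*s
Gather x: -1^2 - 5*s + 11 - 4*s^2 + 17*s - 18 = -4*s^2 + 12*s - 8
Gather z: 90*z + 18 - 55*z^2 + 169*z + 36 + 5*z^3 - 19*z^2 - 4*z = 5*z^3 - 74*z^2 + 255*z + 54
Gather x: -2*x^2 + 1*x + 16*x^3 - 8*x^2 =16*x^3 - 10*x^2 + x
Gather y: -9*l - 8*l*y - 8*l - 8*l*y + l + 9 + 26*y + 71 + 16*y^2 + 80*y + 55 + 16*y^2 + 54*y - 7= -16*l + 32*y^2 + y*(160 - 16*l) + 128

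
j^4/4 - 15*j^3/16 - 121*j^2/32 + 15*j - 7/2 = (j/4 + 1)*(j - 4)*(j - 7/2)*(j - 1/4)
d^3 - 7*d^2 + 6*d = d*(d - 6)*(d - 1)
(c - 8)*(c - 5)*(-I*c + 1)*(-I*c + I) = -c^4 + 14*c^3 - I*c^3 - 53*c^2 + 14*I*c^2 + 40*c - 53*I*c + 40*I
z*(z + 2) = z^2 + 2*z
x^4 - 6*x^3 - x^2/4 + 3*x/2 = x*(x - 6)*(x - 1/2)*(x + 1/2)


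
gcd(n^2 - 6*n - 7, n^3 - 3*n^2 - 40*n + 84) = n - 7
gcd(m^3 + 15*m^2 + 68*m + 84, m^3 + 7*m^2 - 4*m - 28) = m^2 + 9*m + 14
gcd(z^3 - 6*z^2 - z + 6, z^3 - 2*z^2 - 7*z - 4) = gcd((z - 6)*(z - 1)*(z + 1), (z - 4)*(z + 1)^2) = z + 1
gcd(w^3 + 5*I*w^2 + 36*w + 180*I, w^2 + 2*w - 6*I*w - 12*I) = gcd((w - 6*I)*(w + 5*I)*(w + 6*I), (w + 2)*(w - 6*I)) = w - 6*I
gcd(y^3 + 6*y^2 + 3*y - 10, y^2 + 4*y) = 1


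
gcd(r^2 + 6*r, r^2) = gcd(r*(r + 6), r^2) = r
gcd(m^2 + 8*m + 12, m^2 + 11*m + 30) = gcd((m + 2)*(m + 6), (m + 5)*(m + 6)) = m + 6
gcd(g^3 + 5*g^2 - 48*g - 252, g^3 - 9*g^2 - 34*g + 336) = g^2 - g - 42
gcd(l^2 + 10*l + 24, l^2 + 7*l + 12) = l + 4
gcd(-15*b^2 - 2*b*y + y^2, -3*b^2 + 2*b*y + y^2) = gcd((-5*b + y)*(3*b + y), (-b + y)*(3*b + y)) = 3*b + y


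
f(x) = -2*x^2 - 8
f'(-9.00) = 36.00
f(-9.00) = -170.00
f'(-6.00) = 24.00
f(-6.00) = -80.00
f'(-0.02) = 0.08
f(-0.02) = -8.00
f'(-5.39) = 21.56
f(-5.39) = -66.10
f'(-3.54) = 14.16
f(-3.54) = -33.06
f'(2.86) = -11.44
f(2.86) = -24.36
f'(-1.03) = 4.12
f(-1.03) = -10.12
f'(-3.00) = 12.00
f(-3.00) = -26.00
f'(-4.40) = 17.60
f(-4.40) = -46.72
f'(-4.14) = 16.56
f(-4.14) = -42.28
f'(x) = -4*x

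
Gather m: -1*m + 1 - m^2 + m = 1 - m^2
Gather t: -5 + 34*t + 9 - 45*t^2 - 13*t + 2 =-45*t^2 + 21*t + 6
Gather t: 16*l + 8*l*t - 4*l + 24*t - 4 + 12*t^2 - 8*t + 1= 12*l + 12*t^2 + t*(8*l + 16) - 3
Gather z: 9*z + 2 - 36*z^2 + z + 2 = -36*z^2 + 10*z + 4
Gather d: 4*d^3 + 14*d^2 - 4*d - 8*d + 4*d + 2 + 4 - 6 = 4*d^3 + 14*d^2 - 8*d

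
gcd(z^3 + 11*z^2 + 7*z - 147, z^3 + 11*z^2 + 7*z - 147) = z^3 + 11*z^2 + 7*z - 147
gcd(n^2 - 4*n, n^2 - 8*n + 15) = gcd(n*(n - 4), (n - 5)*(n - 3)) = 1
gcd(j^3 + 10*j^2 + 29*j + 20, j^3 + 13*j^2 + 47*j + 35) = j^2 + 6*j + 5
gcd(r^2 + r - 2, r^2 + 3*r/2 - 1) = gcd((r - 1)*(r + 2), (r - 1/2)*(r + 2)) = r + 2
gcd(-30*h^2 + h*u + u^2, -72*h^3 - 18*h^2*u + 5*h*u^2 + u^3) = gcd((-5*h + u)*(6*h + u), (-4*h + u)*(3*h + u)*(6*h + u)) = 6*h + u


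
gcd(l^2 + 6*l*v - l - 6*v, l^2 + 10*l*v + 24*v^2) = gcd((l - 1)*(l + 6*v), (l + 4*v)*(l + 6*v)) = l + 6*v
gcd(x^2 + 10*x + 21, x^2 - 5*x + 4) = 1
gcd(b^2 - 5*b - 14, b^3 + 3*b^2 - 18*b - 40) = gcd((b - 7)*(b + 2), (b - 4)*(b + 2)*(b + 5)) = b + 2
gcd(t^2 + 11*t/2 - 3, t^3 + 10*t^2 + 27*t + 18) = t + 6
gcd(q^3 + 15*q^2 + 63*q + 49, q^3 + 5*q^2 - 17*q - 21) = q^2 + 8*q + 7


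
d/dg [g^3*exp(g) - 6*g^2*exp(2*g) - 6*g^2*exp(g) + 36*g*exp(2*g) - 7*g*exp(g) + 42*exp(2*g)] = (g^3 - 12*g^2*exp(g) - 3*g^2 + 60*g*exp(g) - 19*g + 120*exp(g) - 7)*exp(g)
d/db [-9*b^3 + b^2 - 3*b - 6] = -27*b^2 + 2*b - 3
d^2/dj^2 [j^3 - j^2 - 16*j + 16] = 6*j - 2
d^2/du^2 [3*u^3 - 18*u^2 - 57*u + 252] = 18*u - 36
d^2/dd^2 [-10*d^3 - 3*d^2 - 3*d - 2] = -60*d - 6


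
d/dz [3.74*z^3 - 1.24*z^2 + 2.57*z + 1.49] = 11.22*z^2 - 2.48*z + 2.57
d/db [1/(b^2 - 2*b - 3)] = 2*(1 - b)/(-b^2 + 2*b + 3)^2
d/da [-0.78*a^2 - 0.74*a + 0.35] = -1.56*a - 0.74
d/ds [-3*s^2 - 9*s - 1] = -6*s - 9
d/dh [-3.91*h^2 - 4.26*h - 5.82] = -7.82*h - 4.26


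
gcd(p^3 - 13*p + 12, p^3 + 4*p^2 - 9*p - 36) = p^2 + p - 12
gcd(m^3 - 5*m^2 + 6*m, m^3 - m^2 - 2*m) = m^2 - 2*m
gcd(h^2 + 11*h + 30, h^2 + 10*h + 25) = h + 5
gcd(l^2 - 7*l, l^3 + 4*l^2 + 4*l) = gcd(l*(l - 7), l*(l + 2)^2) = l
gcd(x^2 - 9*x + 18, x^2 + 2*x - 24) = 1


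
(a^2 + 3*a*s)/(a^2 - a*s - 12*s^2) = a/(a - 4*s)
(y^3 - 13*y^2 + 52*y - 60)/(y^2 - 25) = (y^2 - 8*y + 12)/(y + 5)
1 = 1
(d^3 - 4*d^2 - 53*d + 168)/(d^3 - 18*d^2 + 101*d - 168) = (d + 7)/(d - 7)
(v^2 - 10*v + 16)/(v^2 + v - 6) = (v - 8)/(v + 3)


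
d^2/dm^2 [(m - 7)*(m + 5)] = 2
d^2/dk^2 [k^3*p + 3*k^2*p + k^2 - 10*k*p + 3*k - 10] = 6*k*p + 6*p + 2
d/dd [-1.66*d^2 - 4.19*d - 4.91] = -3.32*d - 4.19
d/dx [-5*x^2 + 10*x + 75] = 10 - 10*x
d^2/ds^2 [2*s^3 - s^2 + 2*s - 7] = 12*s - 2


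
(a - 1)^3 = a^3 - 3*a^2 + 3*a - 1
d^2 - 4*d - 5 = (d - 5)*(d + 1)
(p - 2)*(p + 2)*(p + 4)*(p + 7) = p^4 + 11*p^3 + 24*p^2 - 44*p - 112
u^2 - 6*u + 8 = (u - 4)*(u - 2)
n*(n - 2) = n^2 - 2*n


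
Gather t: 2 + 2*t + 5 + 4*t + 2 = 6*t + 9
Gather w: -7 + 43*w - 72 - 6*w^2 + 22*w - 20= -6*w^2 + 65*w - 99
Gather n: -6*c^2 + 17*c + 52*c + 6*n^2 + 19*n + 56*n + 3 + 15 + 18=-6*c^2 + 69*c + 6*n^2 + 75*n + 36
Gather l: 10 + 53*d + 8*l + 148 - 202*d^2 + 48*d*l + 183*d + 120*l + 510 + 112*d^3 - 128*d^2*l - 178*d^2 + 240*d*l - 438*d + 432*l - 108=112*d^3 - 380*d^2 - 202*d + l*(-128*d^2 + 288*d + 560) + 560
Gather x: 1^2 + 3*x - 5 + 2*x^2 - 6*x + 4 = 2*x^2 - 3*x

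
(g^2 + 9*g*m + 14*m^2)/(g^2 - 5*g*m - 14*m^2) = (g + 7*m)/(g - 7*m)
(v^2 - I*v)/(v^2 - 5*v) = (v - I)/(v - 5)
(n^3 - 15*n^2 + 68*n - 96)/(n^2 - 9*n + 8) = (n^2 - 7*n + 12)/(n - 1)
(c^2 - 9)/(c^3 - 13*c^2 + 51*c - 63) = (c + 3)/(c^2 - 10*c + 21)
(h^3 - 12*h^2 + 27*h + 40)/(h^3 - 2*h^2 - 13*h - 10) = (h - 8)/(h + 2)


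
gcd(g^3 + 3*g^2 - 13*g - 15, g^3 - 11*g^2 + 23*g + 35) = g + 1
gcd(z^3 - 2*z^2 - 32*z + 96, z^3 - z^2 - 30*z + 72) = z^2 + 2*z - 24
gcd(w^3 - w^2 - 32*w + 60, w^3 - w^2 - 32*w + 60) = w^3 - w^2 - 32*w + 60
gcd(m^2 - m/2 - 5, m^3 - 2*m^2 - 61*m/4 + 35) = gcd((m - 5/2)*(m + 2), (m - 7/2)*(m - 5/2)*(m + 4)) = m - 5/2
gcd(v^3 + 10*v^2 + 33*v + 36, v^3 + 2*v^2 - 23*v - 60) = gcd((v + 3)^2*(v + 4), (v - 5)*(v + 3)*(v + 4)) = v^2 + 7*v + 12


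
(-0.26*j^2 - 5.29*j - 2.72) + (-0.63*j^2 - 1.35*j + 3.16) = -0.89*j^2 - 6.64*j + 0.44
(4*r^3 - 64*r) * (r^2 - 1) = 4*r^5 - 68*r^3 + 64*r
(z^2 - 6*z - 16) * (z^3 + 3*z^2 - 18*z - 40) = z^5 - 3*z^4 - 52*z^3 + 20*z^2 + 528*z + 640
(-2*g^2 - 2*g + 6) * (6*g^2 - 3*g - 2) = -12*g^4 - 6*g^3 + 46*g^2 - 14*g - 12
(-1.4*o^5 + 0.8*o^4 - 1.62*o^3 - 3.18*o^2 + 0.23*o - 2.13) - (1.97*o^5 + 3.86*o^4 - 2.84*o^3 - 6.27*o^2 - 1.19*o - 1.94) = -3.37*o^5 - 3.06*o^4 + 1.22*o^3 + 3.09*o^2 + 1.42*o - 0.19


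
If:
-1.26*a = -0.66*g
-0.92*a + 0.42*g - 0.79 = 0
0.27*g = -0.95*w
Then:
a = -6.68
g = -12.76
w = 3.63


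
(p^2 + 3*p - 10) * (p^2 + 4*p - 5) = p^4 + 7*p^3 - 3*p^2 - 55*p + 50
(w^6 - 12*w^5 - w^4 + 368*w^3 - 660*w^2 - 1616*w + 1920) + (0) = w^6 - 12*w^5 - w^4 + 368*w^3 - 660*w^2 - 1616*w + 1920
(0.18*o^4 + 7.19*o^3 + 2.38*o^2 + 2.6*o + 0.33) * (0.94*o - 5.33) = 0.1692*o^5 + 5.7992*o^4 - 36.0855*o^3 - 10.2414*o^2 - 13.5478*o - 1.7589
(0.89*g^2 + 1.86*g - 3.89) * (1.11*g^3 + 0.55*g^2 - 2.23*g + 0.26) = 0.9879*g^5 + 2.5541*g^4 - 5.2796*g^3 - 6.0559*g^2 + 9.1583*g - 1.0114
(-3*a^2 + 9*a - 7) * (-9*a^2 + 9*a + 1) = 27*a^4 - 108*a^3 + 141*a^2 - 54*a - 7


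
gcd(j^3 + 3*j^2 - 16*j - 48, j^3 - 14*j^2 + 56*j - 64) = j - 4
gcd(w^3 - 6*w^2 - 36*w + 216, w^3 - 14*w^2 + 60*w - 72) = w^2 - 12*w + 36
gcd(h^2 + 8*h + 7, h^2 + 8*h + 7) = h^2 + 8*h + 7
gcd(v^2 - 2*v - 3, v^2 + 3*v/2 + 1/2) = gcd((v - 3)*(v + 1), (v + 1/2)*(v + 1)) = v + 1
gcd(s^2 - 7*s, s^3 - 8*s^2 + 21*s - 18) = 1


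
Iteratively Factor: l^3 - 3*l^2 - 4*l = (l - 4)*(l^2 + l) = (l - 4)*(l + 1)*(l)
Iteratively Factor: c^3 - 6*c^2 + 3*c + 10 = (c - 5)*(c^2 - c - 2) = (c - 5)*(c - 2)*(c + 1)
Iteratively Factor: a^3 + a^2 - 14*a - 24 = (a + 3)*(a^2 - 2*a - 8) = (a - 4)*(a + 3)*(a + 2)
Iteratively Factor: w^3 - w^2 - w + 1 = (w - 1)*(w^2 - 1) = (w - 1)^2*(w + 1)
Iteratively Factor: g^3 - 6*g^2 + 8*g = (g - 2)*(g^2 - 4*g) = (g - 4)*(g - 2)*(g)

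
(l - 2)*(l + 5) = l^2 + 3*l - 10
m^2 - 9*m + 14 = (m - 7)*(m - 2)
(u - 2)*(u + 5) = u^2 + 3*u - 10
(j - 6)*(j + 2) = j^2 - 4*j - 12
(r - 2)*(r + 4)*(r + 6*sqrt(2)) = r^3 + 2*r^2 + 6*sqrt(2)*r^2 - 8*r + 12*sqrt(2)*r - 48*sqrt(2)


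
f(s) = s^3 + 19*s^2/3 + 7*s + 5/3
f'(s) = 3*s^2 + 38*s/3 + 7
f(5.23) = 354.57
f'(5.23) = 155.31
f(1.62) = 33.88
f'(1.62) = 35.39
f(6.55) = 600.24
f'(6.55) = 218.67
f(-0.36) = -0.08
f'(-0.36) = 2.83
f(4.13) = 209.05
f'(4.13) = 110.48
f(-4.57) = 6.50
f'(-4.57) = 11.77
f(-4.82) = 3.09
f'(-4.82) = 15.64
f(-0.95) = -0.12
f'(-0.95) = -2.33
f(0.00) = 1.67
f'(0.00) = 7.00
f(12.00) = 2725.67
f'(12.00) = 591.00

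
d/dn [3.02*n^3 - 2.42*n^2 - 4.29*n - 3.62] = 9.06*n^2 - 4.84*n - 4.29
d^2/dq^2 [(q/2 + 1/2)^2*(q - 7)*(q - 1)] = 3*q^2 - 9*q - 4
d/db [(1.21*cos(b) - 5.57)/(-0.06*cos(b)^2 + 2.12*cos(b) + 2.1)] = (-0.0726*cos(b)^2 + 0.6684*cos(b) - 14.3494)*sin(b)/(0.0036*cos(b)^4 - 0.2544*cos(b)^3 + 4.2424*cos(b)^2 + 8.904*cos(b) + 4.41)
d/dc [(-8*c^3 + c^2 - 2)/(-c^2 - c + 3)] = (2*c*(12*c - 1)*(c^2 + c - 3) - (2*c + 1)*(8*c^3 - c^2 + 2))/(c^2 + c - 3)^2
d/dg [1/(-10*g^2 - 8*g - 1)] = 4*(5*g + 2)/(10*g^2 + 8*g + 1)^2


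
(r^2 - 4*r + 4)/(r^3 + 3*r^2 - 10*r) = (r - 2)/(r*(r + 5))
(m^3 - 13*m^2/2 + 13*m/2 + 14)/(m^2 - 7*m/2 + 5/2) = (2*m^3 - 13*m^2 + 13*m + 28)/(2*m^2 - 7*m + 5)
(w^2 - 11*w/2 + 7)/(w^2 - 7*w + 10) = (w - 7/2)/(w - 5)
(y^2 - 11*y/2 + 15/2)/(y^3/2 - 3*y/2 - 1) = (-2*y^2 + 11*y - 15)/(-y^3 + 3*y + 2)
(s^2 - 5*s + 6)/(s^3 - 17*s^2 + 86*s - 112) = (s - 3)/(s^2 - 15*s + 56)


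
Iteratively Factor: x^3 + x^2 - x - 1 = (x + 1)*(x^2 - 1) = (x + 1)^2*(x - 1)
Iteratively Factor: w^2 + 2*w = (w)*(w + 2)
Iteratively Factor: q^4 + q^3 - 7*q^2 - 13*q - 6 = (q + 2)*(q^3 - q^2 - 5*q - 3) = (q + 1)*(q + 2)*(q^2 - 2*q - 3) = (q + 1)^2*(q + 2)*(q - 3)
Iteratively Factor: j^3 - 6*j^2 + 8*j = (j)*(j^2 - 6*j + 8) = j*(j - 4)*(j - 2)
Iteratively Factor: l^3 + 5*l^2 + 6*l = (l + 3)*(l^2 + 2*l) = (l + 2)*(l + 3)*(l)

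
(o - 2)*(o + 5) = o^2 + 3*o - 10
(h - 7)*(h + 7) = h^2 - 49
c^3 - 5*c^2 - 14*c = c*(c - 7)*(c + 2)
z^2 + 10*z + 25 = (z + 5)^2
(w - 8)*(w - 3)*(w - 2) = w^3 - 13*w^2 + 46*w - 48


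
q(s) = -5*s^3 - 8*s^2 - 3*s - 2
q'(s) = -15*s^2 - 16*s - 3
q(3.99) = -458.94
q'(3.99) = -305.64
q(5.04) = -860.45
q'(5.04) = -464.66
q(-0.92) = -2.12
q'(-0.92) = -0.98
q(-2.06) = 13.94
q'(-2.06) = -33.69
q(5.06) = -869.78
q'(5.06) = -468.01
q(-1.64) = 3.46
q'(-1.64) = -17.10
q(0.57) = -7.24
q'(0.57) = -16.99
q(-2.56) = 37.14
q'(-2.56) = -60.34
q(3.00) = -218.00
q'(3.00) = -186.00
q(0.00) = -2.00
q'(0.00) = -3.00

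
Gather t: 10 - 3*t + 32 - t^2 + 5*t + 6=-t^2 + 2*t + 48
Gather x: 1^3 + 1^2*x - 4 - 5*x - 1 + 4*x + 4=0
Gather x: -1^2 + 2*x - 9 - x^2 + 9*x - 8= -x^2 + 11*x - 18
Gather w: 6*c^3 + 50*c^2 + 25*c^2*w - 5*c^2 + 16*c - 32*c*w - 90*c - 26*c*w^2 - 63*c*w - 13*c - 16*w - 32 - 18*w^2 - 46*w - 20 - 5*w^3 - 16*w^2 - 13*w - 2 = 6*c^3 + 45*c^2 - 87*c - 5*w^3 + w^2*(-26*c - 34) + w*(25*c^2 - 95*c - 75) - 54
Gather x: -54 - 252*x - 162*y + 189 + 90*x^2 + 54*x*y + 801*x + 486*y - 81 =90*x^2 + x*(54*y + 549) + 324*y + 54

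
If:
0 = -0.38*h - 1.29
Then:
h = -3.39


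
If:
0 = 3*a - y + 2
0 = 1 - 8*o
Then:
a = y/3 - 2/3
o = 1/8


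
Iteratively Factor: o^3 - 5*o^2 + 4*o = (o)*(o^2 - 5*o + 4) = o*(o - 1)*(o - 4)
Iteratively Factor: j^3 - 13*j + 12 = (j + 4)*(j^2 - 4*j + 3) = (j - 1)*(j + 4)*(j - 3)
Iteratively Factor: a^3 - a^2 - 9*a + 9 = (a + 3)*(a^2 - 4*a + 3) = (a - 1)*(a + 3)*(a - 3)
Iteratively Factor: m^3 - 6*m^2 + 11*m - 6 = (m - 1)*(m^2 - 5*m + 6) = (m - 2)*(m - 1)*(m - 3)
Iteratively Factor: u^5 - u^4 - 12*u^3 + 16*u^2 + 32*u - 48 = (u + 3)*(u^4 - 4*u^3 + 16*u - 16) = (u - 2)*(u + 3)*(u^3 - 2*u^2 - 4*u + 8) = (u - 2)^2*(u + 3)*(u^2 - 4) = (u - 2)^2*(u + 2)*(u + 3)*(u - 2)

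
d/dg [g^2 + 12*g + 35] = 2*g + 12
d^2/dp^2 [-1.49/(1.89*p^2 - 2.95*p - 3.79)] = (-10.644858*p^2 + 16.61499*p + 1.49*(3.78*p - 2.95)*(7.56*p - 5.9) + 21.346038)/(-1.89*p^2 + 2.95*p + 3.79)^3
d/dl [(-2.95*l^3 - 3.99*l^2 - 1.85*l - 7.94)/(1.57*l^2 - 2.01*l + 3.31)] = (-4.6315*l^4 + 11.859*l^3 - 18.3691*l^2 - 1.4822*l - 22.0829)/(2.4649*l^4 - 6.3114*l^3 + 14.4335*l^2 - 13.3062*l + 10.9561)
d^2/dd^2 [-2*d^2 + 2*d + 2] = -4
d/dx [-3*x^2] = -6*x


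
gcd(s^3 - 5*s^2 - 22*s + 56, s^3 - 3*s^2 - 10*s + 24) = s - 2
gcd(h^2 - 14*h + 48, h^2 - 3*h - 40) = h - 8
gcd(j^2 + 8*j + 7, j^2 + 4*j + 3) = j + 1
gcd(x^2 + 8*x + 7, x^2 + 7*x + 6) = x + 1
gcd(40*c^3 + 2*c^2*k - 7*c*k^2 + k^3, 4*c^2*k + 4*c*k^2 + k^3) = 2*c + k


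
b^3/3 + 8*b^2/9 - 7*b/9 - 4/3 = (b/3 + 1)*(b - 4/3)*(b + 1)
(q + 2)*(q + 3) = q^2 + 5*q + 6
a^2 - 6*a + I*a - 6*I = (a - 6)*(a + I)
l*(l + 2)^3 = l^4 + 6*l^3 + 12*l^2 + 8*l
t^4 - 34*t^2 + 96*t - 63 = (t - 3)^2*(t - 1)*(t + 7)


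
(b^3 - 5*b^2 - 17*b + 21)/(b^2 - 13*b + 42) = (b^2 + 2*b - 3)/(b - 6)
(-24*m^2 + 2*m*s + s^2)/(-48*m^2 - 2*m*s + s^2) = (-4*m + s)/(-8*m + s)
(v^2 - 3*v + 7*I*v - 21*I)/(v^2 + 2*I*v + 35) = (v - 3)/(v - 5*I)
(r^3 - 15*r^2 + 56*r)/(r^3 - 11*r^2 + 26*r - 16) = r*(r - 7)/(r^2 - 3*r + 2)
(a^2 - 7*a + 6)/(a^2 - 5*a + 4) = (a - 6)/(a - 4)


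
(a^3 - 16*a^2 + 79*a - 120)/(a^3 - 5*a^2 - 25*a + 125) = (a^2 - 11*a + 24)/(a^2 - 25)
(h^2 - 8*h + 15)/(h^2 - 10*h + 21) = (h - 5)/(h - 7)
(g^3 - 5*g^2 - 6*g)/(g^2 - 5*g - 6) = g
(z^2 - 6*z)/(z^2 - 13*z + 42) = z/(z - 7)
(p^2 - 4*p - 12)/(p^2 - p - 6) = (p - 6)/(p - 3)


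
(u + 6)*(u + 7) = u^2 + 13*u + 42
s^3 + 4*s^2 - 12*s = s*(s - 2)*(s + 6)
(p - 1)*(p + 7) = p^2 + 6*p - 7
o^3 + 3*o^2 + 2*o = o*(o + 1)*(o + 2)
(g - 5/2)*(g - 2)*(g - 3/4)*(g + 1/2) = g^4 - 19*g^3/4 + 23*g^2/4 + 7*g/16 - 15/8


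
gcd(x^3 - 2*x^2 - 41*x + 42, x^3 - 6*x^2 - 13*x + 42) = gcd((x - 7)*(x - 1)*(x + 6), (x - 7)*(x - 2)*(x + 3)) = x - 7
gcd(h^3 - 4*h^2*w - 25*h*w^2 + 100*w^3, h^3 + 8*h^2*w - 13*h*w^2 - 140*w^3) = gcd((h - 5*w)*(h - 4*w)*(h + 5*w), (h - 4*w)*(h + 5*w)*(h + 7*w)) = -h^2 - h*w + 20*w^2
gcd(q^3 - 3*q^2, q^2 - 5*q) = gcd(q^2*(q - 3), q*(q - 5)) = q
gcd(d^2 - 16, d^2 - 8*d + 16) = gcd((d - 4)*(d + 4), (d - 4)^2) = d - 4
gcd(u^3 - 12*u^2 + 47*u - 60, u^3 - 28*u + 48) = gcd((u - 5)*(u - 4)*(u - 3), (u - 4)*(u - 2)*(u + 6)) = u - 4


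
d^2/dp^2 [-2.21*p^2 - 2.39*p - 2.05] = -4.42000000000000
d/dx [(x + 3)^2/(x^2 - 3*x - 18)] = -9/(x^2 - 12*x + 36)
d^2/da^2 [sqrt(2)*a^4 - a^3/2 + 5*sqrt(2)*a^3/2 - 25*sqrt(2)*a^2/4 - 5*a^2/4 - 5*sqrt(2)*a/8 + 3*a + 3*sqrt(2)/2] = 12*sqrt(2)*a^2 - 3*a + 15*sqrt(2)*a - 25*sqrt(2)/2 - 5/2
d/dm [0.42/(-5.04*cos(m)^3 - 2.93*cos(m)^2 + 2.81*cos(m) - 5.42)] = (-6.3504*cos(m)^2 - 2.4612*cos(m) + 1.1802)*sin(m)/(5.04*cos(m)^3 + 2.93*cos(m)^2 - 2.81*cos(m) + 5.42)^2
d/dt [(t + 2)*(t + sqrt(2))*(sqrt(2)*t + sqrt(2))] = 3*sqrt(2)*t^2 + 4*t + 6*sqrt(2)*t + 2*sqrt(2) + 6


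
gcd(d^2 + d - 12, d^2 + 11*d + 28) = d + 4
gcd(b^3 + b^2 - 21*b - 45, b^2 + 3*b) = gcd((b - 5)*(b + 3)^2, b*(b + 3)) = b + 3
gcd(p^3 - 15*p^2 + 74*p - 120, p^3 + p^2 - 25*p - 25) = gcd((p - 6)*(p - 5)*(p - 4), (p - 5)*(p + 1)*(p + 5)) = p - 5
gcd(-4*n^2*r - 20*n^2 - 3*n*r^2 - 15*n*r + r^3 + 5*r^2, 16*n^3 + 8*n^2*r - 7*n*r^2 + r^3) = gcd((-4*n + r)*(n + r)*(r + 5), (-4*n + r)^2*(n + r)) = -4*n^2 - 3*n*r + r^2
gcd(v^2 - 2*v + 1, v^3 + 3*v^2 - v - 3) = v - 1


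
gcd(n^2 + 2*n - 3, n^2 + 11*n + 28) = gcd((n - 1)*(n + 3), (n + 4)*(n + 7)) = 1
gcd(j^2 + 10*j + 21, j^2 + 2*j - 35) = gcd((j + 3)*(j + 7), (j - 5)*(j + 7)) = j + 7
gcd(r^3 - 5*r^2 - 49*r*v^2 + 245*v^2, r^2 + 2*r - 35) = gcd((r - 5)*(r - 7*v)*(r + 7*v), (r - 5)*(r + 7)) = r - 5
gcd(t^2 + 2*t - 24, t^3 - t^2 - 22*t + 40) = t - 4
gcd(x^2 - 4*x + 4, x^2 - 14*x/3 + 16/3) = x - 2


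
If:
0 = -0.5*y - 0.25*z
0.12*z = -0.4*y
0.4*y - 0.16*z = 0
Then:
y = 0.00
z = 0.00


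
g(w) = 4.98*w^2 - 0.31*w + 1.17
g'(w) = 9.96*w - 0.31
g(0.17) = 1.26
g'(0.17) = 1.38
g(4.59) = 104.67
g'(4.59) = 45.41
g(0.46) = 2.08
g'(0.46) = 4.27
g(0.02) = 1.17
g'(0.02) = -0.11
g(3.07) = 47.15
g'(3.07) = 30.27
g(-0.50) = 2.57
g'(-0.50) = -5.29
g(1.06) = 6.44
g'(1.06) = 10.25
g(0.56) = 2.56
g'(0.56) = 5.27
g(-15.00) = 1126.32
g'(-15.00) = -149.71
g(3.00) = 45.06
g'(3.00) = 29.57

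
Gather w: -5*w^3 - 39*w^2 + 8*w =-5*w^3 - 39*w^2 + 8*w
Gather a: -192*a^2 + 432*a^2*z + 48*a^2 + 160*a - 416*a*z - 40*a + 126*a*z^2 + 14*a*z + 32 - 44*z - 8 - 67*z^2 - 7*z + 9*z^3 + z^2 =a^2*(432*z - 144) + a*(126*z^2 - 402*z + 120) + 9*z^3 - 66*z^2 - 51*z + 24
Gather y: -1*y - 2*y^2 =-2*y^2 - y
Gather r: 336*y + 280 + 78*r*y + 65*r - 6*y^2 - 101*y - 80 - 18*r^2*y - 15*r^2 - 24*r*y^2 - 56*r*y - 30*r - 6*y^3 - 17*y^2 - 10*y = r^2*(-18*y - 15) + r*(-24*y^2 + 22*y + 35) - 6*y^3 - 23*y^2 + 225*y + 200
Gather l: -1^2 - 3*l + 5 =4 - 3*l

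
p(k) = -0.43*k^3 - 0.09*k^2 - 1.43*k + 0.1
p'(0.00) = -1.43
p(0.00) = 0.10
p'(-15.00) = -288.98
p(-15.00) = 1452.55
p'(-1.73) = -4.98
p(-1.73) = 4.53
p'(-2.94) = -12.05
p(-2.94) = 14.45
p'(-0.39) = -1.56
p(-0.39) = 0.67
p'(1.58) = -4.93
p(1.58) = -4.08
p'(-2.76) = -10.76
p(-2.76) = 12.40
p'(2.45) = -9.61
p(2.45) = -10.27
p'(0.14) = -1.48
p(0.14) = -0.10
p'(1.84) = -6.13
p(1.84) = -5.51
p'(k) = -1.29*k^2 - 0.18*k - 1.43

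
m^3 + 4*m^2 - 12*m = m*(m - 2)*(m + 6)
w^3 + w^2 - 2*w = w*(w - 1)*(w + 2)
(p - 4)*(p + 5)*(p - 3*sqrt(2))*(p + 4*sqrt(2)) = p^4 + p^3 + sqrt(2)*p^3 - 44*p^2 + sqrt(2)*p^2 - 20*sqrt(2)*p - 24*p + 480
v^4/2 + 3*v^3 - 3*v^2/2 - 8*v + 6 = (v/2 + 1)*(v - 1)^2*(v + 6)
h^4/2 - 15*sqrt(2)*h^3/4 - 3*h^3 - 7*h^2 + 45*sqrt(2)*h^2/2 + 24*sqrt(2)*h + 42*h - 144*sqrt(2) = (h/2 + sqrt(2))*(h - 6)*(h - 8*sqrt(2))*(h - 3*sqrt(2)/2)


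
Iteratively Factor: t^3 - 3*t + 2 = (t + 2)*(t^2 - 2*t + 1) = (t - 1)*(t + 2)*(t - 1)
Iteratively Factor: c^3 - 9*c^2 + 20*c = (c)*(c^2 - 9*c + 20) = c*(c - 5)*(c - 4)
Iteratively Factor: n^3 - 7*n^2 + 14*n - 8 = (n - 2)*(n^2 - 5*n + 4) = (n - 2)*(n - 1)*(n - 4)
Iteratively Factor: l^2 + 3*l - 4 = (l + 4)*(l - 1)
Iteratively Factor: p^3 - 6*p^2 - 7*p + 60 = (p - 5)*(p^2 - p - 12) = (p - 5)*(p - 4)*(p + 3)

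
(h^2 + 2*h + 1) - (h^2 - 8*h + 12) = 10*h - 11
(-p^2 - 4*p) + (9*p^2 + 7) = 8*p^2 - 4*p + 7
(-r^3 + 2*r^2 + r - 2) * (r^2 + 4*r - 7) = -r^5 - 2*r^4 + 16*r^3 - 12*r^2 - 15*r + 14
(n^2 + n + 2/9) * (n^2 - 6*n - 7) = n^4 - 5*n^3 - 115*n^2/9 - 25*n/3 - 14/9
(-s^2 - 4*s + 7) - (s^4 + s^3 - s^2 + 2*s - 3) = -s^4 - s^3 - 6*s + 10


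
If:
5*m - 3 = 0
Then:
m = 3/5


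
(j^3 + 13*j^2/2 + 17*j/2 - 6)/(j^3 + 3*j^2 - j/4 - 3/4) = 2*(j + 4)/(2*j + 1)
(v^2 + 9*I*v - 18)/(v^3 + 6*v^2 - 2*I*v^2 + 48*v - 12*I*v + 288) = (v + 3*I)/(v^2 + v*(6 - 8*I) - 48*I)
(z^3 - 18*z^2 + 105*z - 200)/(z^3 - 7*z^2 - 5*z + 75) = (z - 8)/(z + 3)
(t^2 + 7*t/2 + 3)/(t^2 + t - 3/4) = 2*(t + 2)/(2*t - 1)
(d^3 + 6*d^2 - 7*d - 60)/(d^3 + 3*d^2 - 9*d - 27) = (d^2 + 9*d + 20)/(d^2 + 6*d + 9)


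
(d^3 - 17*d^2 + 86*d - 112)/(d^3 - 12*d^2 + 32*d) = (d^2 - 9*d + 14)/(d*(d - 4))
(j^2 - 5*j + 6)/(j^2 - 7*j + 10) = (j - 3)/(j - 5)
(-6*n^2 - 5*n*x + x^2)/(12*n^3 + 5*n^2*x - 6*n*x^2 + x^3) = (-6*n + x)/(12*n^2 - 7*n*x + x^2)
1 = 1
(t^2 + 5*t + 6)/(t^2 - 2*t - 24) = (t^2 + 5*t + 6)/(t^2 - 2*t - 24)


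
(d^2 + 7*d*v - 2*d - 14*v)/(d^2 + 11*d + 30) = (d^2 + 7*d*v - 2*d - 14*v)/(d^2 + 11*d + 30)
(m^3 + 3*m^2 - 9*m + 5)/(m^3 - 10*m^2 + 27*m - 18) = (m^2 + 4*m - 5)/(m^2 - 9*m + 18)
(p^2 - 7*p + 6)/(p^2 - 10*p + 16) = (p^2 - 7*p + 6)/(p^2 - 10*p + 16)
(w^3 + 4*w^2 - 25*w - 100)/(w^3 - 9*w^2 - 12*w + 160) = (w + 5)/(w - 8)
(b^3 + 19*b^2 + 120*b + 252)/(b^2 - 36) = (b^2 + 13*b + 42)/(b - 6)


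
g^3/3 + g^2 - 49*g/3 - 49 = (g/3 + 1)*(g - 7)*(g + 7)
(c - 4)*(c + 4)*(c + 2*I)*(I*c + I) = I*c^4 - 2*c^3 + I*c^3 - 2*c^2 - 16*I*c^2 + 32*c - 16*I*c + 32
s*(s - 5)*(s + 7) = s^3 + 2*s^2 - 35*s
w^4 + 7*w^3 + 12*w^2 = w^2*(w + 3)*(w + 4)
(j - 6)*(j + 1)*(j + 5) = j^3 - 31*j - 30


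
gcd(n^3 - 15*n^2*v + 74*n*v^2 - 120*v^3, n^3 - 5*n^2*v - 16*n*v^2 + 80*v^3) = n^2 - 9*n*v + 20*v^2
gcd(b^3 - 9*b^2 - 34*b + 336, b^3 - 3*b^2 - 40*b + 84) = b^2 - b - 42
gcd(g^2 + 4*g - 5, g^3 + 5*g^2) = g + 5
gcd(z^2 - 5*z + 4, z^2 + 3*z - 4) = z - 1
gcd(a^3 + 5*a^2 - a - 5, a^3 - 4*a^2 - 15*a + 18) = a - 1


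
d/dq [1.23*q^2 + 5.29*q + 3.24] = 2.46*q + 5.29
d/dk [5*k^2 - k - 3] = 10*k - 1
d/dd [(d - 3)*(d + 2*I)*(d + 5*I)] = 3*d^2 + d*(-6 + 14*I) - 10 - 21*I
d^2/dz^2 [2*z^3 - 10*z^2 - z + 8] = 12*z - 20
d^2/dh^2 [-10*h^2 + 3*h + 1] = -20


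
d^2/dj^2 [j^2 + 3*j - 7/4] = 2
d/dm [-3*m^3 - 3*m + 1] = -9*m^2 - 3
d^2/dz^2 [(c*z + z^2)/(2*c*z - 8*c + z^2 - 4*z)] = 2*(4*z*(c + z)*(c + z - 2)^2 - (c*z + z^2 + 2*(c + 2*z)*(c + z - 2))*(2*c*z - 8*c + z^2 - 4*z) + (2*c*z - 8*c + z^2 - 4*z)^2)/(2*c*z - 8*c + z^2 - 4*z)^3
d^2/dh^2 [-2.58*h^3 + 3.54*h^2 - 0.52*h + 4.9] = 7.08 - 15.48*h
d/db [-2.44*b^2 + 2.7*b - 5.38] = 2.7 - 4.88*b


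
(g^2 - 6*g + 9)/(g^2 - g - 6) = (g - 3)/(g + 2)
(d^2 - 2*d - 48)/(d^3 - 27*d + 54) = (d - 8)/(d^2 - 6*d + 9)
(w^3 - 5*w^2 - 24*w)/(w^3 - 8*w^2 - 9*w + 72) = w/(w - 3)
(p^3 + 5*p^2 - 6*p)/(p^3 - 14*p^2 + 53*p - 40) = p*(p + 6)/(p^2 - 13*p + 40)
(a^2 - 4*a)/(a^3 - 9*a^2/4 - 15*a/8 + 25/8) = 8*a*(a - 4)/(8*a^3 - 18*a^2 - 15*a + 25)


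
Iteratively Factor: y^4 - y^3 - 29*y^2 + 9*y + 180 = (y - 3)*(y^3 + 2*y^2 - 23*y - 60) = (y - 5)*(y - 3)*(y^2 + 7*y + 12) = (y - 5)*(y - 3)*(y + 4)*(y + 3)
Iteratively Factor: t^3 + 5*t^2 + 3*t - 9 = (t + 3)*(t^2 + 2*t - 3) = (t + 3)^2*(t - 1)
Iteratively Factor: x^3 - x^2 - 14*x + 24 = (x - 3)*(x^2 + 2*x - 8) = (x - 3)*(x + 4)*(x - 2)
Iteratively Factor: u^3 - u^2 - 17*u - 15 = (u + 3)*(u^2 - 4*u - 5) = (u - 5)*(u + 3)*(u + 1)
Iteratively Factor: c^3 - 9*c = (c + 3)*(c^2 - 3*c) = (c - 3)*(c + 3)*(c)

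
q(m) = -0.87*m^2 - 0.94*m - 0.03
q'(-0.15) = -0.68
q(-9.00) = -62.04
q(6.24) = -39.77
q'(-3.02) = 4.31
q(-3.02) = -5.13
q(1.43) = -3.15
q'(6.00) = -11.38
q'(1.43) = -3.43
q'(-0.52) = -0.04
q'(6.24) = -11.80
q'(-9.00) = 14.72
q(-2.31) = -2.50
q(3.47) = -13.77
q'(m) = -1.74*m - 0.94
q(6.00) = -36.99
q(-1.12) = -0.07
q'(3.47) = -6.98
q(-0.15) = 0.09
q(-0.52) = 0.22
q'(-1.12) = 1.01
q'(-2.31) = 3.08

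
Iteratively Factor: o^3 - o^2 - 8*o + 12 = (o - 2)*(o^2 + o - 6) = (o - 2)^2*(o + 3)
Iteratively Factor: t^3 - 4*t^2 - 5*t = (t)*(t^2 - 4*t - 5) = t*(t + 1)*(t - 5)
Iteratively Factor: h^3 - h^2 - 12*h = (h - 4)*(h^2 + 3*h) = h*(h - 4)*(h + 3)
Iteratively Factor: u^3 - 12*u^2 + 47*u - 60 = (u - 4)*(u^2 - 8*u + 15) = (u - 5)*(u - 4)*(u - 3)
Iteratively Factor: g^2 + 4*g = (g + 4)*(g)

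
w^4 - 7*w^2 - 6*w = w*(w - 3)*(w + 1)*(w + 2)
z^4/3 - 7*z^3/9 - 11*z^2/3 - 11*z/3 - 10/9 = (z/3 + 1/3)*(z - 5)*(z + 2/3)*(z + 1)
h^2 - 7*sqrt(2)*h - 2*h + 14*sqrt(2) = (h - 2)*(h - 7*sqrt(2))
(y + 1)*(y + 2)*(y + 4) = y^3 + 7*y^2 + 14*y + 8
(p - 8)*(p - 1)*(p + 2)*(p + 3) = p^4 - 4*p^3 - 31*p^2 - 14*p + 48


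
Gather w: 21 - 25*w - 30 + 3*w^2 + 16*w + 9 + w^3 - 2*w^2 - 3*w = w^3 + w^2 - 12*w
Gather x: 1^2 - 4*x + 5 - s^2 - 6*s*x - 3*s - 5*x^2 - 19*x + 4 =-s^2 - 3*s - 5*x^2 + x*(-6*s - 23) + 10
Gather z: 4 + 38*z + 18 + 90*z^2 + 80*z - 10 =90*z^2 + 118*z + 12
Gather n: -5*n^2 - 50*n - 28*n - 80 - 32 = -5*n^2 - 78*n - 112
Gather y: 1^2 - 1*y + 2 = 3 - y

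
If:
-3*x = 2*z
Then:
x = -2*z/3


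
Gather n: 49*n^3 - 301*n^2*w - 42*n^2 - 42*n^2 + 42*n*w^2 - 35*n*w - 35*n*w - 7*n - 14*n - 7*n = 49*n^3 + n^2*(-301*w - 84) + n*(42*w^2 - 70*w - 28)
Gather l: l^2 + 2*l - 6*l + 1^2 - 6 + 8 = l^2 - 4*l + 3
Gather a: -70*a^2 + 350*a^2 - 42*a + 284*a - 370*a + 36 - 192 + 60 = 280*a^2 - 128*a - 96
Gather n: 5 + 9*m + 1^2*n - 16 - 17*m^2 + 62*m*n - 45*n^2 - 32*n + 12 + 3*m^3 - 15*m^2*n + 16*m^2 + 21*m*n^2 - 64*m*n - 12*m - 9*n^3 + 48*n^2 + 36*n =3*m^3 - m^2 - 3*m - 9*n^3 + n^2*(21*m + 3) + n*(-15*m^2 - 2*m + 5) + 1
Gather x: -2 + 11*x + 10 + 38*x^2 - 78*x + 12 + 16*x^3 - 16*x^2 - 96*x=16*x^3 + 22*x^2 - 163*x + 20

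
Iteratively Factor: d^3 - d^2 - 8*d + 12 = (d + 3)*(d^2 - 4*d + 4) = (d - 2)*(d + 3)*(d - 2)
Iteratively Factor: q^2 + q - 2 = (q - 1)*(q + 2)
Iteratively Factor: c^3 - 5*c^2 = (c - 5)*(c^2) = c*(c - 5)*(c)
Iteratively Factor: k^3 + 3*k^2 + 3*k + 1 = (k + 1)*(k^2 + 2*k + 1) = (k + 1)^2*(k + 1)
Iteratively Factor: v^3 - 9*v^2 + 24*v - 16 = (v - 1)*(v^2 - 8*v + 16) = (v - 4)*(v - 1)*(v - 4)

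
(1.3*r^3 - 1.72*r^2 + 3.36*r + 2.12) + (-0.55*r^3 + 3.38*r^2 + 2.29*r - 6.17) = 0.75*r^3 + 1.66*r^2 + 5.65*r - 4.05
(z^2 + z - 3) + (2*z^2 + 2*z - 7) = 3*z^2 + 3*z - 10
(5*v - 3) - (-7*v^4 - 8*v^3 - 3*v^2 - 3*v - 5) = 7*v^4 + 8*v^3 + 3*v^2 + 8*v + 2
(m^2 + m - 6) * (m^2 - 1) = m^4 + m^3 - 7*m^2 - m + 6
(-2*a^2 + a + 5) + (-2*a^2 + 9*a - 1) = -4*a^2 + 10*a + 4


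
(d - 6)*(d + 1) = d^2 - 5*d - 6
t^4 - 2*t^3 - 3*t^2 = t^2*(t - 3)*(t + 1)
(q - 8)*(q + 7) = q^2 - q - 56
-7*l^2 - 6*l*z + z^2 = (-7*l + z)*(l + z)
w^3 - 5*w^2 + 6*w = w*(w - 3)*(w - 2)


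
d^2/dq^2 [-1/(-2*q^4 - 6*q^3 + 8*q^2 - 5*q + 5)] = 2*(2*(-6*q^2 - 9*q + 4)*(2*q^4 + 6*q^3 - 8*q^2 + 5*q - 5) + (8*q^3 + 18*q^2 - 16*q + 5)^2)/(2*q^4 + 6*q^3 - 8*q^2 + 5*q - 5)^3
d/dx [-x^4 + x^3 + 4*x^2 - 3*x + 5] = -4*x^3 + 3*x^2 + 8*x - 3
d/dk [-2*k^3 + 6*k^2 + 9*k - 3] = -6*k^2 + 12*k + 9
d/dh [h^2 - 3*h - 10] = 2*h - 3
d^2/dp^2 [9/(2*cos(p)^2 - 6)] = 9*(-2*sin(p)^4 + 7*sin(p)^2 - 2)/(cos(p)^2 - 3)^3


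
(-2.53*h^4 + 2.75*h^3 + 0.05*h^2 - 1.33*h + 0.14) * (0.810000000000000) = -2.0493*h^4 + 2.2275*h^3 + 0.0405*h^2 - 1.0773*h + 0.1134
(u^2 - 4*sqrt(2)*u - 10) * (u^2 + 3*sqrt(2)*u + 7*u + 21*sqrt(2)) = u^4 - sqrt(2)*u^3 + 7*u^3 - 34*u^2 - 7*sqrt(2)*u^2 - 238*u - 30*sqrt(2)*u - 210*sqrt(2)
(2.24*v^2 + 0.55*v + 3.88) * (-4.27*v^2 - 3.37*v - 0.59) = -9.5648*v^4 - 9.8973*v^3 - 19.7427*v^2 - 13.4001*v - 2.2892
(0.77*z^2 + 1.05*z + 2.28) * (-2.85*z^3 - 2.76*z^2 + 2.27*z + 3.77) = -2.1945*z^5 - 5.1177*z^4 - 7.6481*z^3 - 1.0064*z^2 + 9.1341*z + 8.5956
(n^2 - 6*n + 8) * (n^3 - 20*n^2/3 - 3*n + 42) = n^5 - 38*n^4/3 + 45*n^3 + 20*n^2/3 - 276*n + 336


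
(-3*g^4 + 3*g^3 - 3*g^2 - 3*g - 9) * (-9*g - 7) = 27*g^5 - 6*g^4 + 6*g^3 + 48*g^2 + 102*g + 63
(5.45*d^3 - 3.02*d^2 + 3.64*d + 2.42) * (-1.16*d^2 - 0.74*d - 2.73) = -6.322*d^5 - 0.529800000000001*d^4 - 16.8661*d^3 + 2.7438*d^2 - 11.728*d - 6.6066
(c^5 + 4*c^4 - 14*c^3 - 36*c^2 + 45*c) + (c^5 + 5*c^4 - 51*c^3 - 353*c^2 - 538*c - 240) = 2*c^5 + 9*c^4 - 65*c^3 - 389*c^2 - 493*c - 240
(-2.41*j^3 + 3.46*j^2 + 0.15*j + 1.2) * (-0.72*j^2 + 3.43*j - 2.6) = 1.7352*j^5 - 10.7575*j^4 + 18.0258*j^3 - 9.3455*j^2 + 3.726*j - 3.12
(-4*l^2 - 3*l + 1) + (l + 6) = -4*l^2 - 2*l + 7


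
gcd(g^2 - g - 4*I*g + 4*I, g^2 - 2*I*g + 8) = g - 4*I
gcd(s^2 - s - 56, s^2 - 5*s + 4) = 1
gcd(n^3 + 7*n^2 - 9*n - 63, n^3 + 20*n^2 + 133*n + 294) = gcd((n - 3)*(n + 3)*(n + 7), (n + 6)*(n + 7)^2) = n + 7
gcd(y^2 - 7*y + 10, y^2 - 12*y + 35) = y - 5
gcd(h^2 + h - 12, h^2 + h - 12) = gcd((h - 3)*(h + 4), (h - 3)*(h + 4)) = h^2 + h - 12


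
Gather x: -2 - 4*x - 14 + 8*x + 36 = 4*x + 20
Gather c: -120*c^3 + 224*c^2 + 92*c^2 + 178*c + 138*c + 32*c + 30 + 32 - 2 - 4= -120*c^3 + 316*c^2 + 348*c + 56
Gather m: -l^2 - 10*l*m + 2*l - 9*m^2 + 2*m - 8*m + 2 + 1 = -l^2 + 2*l - 9*m^2 + m*(-10*l - 6) + 3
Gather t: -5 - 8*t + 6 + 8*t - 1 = 0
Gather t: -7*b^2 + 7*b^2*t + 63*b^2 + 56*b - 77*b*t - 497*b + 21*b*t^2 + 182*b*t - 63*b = 56*b^2 + 21*b*t^2 - 504*b + t*(7*b^2 + 105*b)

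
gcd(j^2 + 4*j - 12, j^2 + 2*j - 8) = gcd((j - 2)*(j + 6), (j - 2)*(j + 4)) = j - 2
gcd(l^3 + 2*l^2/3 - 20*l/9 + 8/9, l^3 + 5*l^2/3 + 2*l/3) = 1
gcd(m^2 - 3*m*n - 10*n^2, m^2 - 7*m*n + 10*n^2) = m - 5*n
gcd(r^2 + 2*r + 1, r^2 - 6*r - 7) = r + 1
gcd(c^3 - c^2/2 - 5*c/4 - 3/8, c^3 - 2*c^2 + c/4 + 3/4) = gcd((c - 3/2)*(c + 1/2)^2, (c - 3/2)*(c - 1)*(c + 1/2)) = c^2 - c - 3/4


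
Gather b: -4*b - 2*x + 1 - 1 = -4*b - 2*x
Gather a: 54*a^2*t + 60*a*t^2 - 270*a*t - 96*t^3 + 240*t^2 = 54*a^2*t + a*(60*t^2 - 270*t) - 96*t^3 + 240*t^2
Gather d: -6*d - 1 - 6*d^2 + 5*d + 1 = -6*d^2 - d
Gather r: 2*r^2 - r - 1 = 2*r^2 - r - 1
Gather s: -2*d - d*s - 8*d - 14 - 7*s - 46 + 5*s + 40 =-10*d + s*(-d - 2) - 20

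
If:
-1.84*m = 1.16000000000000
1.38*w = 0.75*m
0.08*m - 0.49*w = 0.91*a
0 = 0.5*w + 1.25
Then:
No Solution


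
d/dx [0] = 0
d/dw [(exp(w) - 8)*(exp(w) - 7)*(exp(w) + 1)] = (3*exp(2*w) - 28*exp(w) + 41)*exp(w)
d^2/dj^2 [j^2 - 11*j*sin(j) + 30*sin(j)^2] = 11*j*sin(j) - 120*sin(j)^2 - 22*cos(j) + 62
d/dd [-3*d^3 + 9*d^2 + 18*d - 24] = -9*d^2 + 18*d + 18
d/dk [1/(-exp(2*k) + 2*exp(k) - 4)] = 2*(exp(k) - 1)*exp(k)/(exp(2*k) - 2*exp(k) + 4)^2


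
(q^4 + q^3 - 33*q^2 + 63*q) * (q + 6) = q^5 + 7*q^4 - 27*q^3 - 135*q^2 + 378*q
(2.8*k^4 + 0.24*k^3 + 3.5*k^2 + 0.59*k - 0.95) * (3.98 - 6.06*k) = -16.968*k^5 + 9.6896*k^4 - 20.2548*k^3 + 10.3546*k^2 + 8.1052*k - 3.781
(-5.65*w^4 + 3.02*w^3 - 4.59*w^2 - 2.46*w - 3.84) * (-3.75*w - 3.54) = 21.1875*w^5 + 8.676*w^4 + 6.5217*w^3 + 25.4736*w^2 + 23.1084*w + 13.5936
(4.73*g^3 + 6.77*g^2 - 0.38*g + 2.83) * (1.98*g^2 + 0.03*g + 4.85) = 9.3654*g^5 + 13.5465*g^4 + 22.3912*g^3 + 38.4265*g^2 - 1.7581*g + 13.7255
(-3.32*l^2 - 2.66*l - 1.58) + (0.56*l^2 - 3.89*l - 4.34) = -2.76*l^2 - 6.55*l - 5.92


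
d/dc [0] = 0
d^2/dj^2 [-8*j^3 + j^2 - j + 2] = 2 - 48*j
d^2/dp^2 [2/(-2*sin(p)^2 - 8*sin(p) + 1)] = 8*(4*sin(p)^4 + 12*sin(p)^3 + 12*sin(p)^2 - 22*sin(p) - 33)/(8*sin(p) - cos(2*p))^3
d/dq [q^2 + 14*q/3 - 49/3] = 2*q + 14/3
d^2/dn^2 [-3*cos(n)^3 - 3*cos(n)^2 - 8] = 9*cos(n)/4 + 6*cos(2*n) + 27*cos(3*n)/4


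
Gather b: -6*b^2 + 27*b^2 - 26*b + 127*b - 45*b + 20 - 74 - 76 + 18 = 21*b^2 + 56*b - 112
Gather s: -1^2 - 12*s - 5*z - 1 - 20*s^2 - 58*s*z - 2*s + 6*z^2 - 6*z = -20*s^2 + s*(-58*z - 14) + 6*z^2 - 11*z - 2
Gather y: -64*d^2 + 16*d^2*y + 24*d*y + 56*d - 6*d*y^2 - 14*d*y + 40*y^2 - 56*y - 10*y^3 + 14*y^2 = -64*d^2 + 56*d - 10*y^3 + y^2*(54 - 6*d) + y*(16*d^2 + 10*d - 56)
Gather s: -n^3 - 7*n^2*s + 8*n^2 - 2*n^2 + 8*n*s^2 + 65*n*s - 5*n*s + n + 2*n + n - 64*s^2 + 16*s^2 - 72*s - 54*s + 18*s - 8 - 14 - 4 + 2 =-n^3 + 6*n^2 + 4*n + s^2*(8*n - 48) + s*(-7*n^2 + 60*n - 108) - 24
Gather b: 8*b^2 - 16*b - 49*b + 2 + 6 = 8*b^2 - 65*b + 8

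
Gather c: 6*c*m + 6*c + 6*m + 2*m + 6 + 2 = c*(6*m + 6) + 8*m + 8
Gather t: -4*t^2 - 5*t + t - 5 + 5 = -4*t^2 - 4*t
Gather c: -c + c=0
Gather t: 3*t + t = 4*t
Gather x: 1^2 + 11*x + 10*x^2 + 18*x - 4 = 10*x^2 + 29*x - 3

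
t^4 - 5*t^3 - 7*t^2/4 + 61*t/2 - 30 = (t - 4)*(t - 2)*(t - 3/2)*(t + 5/2)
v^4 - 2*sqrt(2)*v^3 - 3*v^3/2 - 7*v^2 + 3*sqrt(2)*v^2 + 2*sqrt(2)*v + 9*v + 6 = (v - 2)*(v + 1/2)*(v - 3*sqrt(2))*(v + sqrt(2))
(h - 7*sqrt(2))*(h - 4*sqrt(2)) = h^2 - 11*sqrt(2)*h + 56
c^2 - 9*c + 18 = (c - 6)*(c - 3)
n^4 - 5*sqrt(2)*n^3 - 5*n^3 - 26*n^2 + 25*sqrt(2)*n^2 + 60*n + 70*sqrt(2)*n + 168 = (n - 7)*(n + 2)*(n - 6*sqrt(2))*(n + sqrt(2))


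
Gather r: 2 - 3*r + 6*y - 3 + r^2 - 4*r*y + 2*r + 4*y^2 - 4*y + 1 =r^2 + r*(-4*y - 1) + 4*y^2 + 2*y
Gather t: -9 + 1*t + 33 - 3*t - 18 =6 - 2*t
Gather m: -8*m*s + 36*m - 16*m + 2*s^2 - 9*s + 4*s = m*(20 - 8*s) + 2*s^2 - 5*s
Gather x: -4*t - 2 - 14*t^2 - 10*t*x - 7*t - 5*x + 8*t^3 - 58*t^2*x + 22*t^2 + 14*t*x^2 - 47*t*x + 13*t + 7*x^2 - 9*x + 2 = 8*t^3 + 8*t^2 + 2*t + x^2*(14*t + 7) + x*(-58*t^2 - 57*t - 14)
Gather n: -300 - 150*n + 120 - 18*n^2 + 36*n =-18*n^2 - 114*n - 180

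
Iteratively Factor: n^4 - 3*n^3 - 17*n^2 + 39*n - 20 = (n - 5)*(n^3 + 2*n^2 - 7*n + 4) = (n - 5)*(n + 4)*(n^2 - 2*n + 1) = (n - 5)*(n - 1)*(n + 4)*(n - 1)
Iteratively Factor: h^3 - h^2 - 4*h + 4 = (h - 2)*(h^2 + h - 2) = (h - 2)*(h - 1)*(h + 2)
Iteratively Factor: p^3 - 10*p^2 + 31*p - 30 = (p - 5)*(p^2 - 5*p + 6) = (p - 5)*(p - 3)*(p - 2)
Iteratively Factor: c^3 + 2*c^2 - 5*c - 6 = (c + 3)*(c^2 - c - 2) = (c + 1)*(c + 3)*(c - 2)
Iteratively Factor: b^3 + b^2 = (b)*(b^2 + b) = b^2*(b + 1)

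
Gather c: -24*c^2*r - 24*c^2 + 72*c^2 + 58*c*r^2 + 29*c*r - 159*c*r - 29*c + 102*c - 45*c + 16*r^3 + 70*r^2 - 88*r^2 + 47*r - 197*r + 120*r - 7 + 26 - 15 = c^2*(48 - 24*r) + c*(58*r^2 - 130*r + 28) + 16*r^3 - 18*r^2 - 30*r + 4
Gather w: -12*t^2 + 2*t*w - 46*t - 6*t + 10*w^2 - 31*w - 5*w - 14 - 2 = -12*t^2 - 52*t + 10*w^2 + w*(2*t - 36) - 16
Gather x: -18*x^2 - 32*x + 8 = -18*x^2 - 32*x + 8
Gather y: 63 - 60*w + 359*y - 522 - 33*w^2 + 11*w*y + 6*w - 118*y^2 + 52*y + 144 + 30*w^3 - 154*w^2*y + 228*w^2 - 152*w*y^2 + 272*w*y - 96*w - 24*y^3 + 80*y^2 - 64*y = 30*w^3 + 195*w^2 - 150*w - 24*y^3 + y^2*(-152*w - 38) + y*(-154*w^2 + 283*w + 347) - 315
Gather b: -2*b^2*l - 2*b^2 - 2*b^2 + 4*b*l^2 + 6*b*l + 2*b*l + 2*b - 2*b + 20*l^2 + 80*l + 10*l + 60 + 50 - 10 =b^2*(-2*l - 4) + b*(4*l^2 + 8*l) + 20*l^2 + 90*l + 100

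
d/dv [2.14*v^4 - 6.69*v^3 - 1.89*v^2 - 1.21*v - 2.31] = 8.56*v^3 - 20.07*v^2 - 3.78*v - 1.21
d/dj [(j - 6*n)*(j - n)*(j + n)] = 3*j^2 - 12*j*n - n^2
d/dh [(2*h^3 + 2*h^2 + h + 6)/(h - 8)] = 2*(2*h^3 - 23*h^2 - 16*h - 7)/(h^2 - 16*h + 64)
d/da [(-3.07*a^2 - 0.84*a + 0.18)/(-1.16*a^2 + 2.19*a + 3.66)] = (-7.6977*a^2 - 22.0548*a - 3.4686)/(1.3456*a^4 - 5.0808*a^3 - 3.6951*a^2 + 16.0308*a + 13.3956)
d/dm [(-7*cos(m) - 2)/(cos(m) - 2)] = -16*sin(m)/(cos(m) - 2)^2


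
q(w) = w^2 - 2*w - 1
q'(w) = 2*w - 2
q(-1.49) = 4.20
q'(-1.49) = -4.98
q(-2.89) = 13.13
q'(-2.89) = -7.78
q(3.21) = 2.88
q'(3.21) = 4.42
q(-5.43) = 39.34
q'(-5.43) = -12.86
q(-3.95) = 22.50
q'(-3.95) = -9.90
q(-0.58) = 0.50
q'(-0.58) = -3.16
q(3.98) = 6.88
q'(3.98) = 5.96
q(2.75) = 1.06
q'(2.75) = 3.50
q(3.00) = 2.00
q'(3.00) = 4.00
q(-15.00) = 254.00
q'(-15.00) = -32.00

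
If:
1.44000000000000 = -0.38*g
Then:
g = -3.79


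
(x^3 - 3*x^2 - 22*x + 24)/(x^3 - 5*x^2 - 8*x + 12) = (x + 4)/(x + 2)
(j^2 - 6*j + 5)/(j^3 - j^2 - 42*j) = (-j^2 + 6*j - 5)/(j*(-j^2 + j + 42))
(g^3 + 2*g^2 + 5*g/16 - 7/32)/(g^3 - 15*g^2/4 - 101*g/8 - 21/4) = (g - 1/4)/(g - 6)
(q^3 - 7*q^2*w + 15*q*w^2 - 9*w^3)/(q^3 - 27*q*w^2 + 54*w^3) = (q - w)/(q + 6*w)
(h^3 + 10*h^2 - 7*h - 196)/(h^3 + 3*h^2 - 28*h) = (h + 7)/h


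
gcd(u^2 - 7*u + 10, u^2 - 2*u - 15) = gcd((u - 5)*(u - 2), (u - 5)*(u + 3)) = u - 5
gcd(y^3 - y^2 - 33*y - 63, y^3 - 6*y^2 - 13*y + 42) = y^2 - 4*y - 21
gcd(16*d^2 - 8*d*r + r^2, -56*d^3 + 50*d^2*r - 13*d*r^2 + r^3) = -4*d + r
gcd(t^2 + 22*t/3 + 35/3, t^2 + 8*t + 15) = t + 5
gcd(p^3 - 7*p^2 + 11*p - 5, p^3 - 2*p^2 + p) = p^2 - 2*p + 1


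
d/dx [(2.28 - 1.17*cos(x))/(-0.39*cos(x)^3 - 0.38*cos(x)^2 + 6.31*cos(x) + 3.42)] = (0.9126*cos(x)^3 - 2.223*cos(x)^2 - 1.7328*cos(x) + 18.3882)*sin(x)/(0.1521*cos(x)^6 + 0.2964*cos(x)^5 - 4.7774*cos(x)^4 - 7.4632*cos(x)^3 + 37.2169*cos(x)^2 + 43.1604*cos(x) + 11.6964)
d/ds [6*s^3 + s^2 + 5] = 2*s*(9*s + 1)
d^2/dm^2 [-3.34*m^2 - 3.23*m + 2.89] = -6.68000000000000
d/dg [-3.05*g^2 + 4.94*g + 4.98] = 4.94 - 6.1*g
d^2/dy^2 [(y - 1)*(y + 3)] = 2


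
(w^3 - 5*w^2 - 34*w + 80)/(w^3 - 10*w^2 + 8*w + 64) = (w^2 + 3*w - 10)/(w^2 - 2*w - 8)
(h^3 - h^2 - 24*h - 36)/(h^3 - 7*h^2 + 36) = (h + 3)/(h - 3)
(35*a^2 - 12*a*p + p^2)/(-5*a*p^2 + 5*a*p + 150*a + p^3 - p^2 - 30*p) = (-7*a + p)/(p^2 - p - 30)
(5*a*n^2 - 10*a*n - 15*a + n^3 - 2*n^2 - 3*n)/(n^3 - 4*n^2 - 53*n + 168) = (5*a*n + 5*a + n^2 + n)/(n^2 - n - 56)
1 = 1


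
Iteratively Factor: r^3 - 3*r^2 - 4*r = (r)*(r^2 - 3*r - 4) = r*(r + 1)*(r - 4)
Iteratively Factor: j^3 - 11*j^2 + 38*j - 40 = (j - 4)*(j^2 - 7*j + 10) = (j - 4)*(j - 2)*(j - 5)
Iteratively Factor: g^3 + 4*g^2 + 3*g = (g + 3)*(g^2 + g) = (g + 1)*(g + 3)*(g)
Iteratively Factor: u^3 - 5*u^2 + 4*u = (u)*(u^2 - 5*u + 4) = u*(u - 1)*(u - 4)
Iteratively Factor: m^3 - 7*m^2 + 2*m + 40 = (m - 4)*(m^2 - 3*m - 10) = (m - 5)*(m - 4)*(m + 2)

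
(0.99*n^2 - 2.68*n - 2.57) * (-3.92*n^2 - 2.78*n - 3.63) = -3.8808*n^4 + 7.7534*n^3 + 13.9311*n^2 + 16.873*n + 9.3291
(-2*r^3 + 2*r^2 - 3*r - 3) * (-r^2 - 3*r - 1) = 2*r^5 + 4*r^4 - r^3 + 10*r^2 + 12*r + 3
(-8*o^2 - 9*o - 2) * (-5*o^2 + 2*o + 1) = 40*o^4 + 29*o^3 - 16*o^2 - 13*o - 2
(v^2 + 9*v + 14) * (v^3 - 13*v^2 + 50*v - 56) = v^5 - 4*v^4 - 53*v^3 + 212*v^2 + 196*v - 784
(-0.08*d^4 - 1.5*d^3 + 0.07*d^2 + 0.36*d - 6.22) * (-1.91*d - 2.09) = 0.1528*d^5 + 3.0322*d^4 + 3.0013*d^3 - 0.8339*d^2 + 11.1278*d + 12.9998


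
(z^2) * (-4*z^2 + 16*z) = -4*z^4 + 16*z^3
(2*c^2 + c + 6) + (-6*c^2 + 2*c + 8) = -4*c^2 + 3*c + 14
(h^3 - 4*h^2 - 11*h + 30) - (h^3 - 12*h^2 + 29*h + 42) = 8*h^2 - 40*h - 12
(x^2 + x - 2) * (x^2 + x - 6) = x^4 + 2*x^3 - 7*x^2 - 8*x + 12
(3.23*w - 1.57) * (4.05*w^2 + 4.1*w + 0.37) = 13.0815*w^3 + 6.8845*w^2 - 5.2419*w - 0.5809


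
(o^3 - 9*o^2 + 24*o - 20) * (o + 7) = o^4 - 2*o^3 - 39*o^2 + 148*o - 140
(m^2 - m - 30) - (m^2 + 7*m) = -8*m - 30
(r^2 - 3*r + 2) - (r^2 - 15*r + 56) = 12*r - 54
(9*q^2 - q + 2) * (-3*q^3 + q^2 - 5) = -27*q^5 + 12*q^4 - 7*q^3 - 43*q^2 + 5*q - 10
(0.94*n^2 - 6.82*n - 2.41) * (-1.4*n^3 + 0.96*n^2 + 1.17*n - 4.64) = -1.316*n^5 + 10.4504*n^4 - 2.0734*n^3 - 14.6546*n^2 + 28.8251*n + 11.1824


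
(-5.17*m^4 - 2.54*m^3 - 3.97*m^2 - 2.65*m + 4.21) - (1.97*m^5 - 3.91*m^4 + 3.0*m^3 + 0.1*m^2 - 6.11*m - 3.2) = -1.97*m^5 - 1.26*m^4 - 5.54*m^3 - 4.07*m^2 + 3.46*m + 7.41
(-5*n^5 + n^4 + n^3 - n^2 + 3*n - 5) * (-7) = 35*n^5 - 7*n^4 - 7*n^3 + 7*n^2 - 21*n + 35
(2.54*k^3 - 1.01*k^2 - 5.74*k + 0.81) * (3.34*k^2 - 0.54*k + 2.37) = 8.4836*k^5 - 4.745*k^4 - 12.6064*k^3 + 3.4113*k^2 - 14.0412*k + 1.9197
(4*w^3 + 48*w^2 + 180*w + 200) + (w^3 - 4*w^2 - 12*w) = 5*w^3 + 44*w^2 + 168*w + 200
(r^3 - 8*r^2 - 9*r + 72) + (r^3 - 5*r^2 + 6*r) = 2*r^3 - 13*r^2 - 3*r + 72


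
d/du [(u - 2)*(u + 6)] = 2*u + 4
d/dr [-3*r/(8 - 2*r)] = -6/(r - 4)^2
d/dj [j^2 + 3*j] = 2*j + 3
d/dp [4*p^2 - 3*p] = 8*p - 3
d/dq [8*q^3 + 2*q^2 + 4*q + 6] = 24*q^2 + 4*q + 4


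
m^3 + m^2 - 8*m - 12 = (m - 3)*(m + 2)^2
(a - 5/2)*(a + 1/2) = a^2 - 2*a - 5/4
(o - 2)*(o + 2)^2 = o^3 + 2*o^2 - 4*o - 8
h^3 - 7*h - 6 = (h - 3)*(h + 1)*(h + 2)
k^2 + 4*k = k*(k + 4)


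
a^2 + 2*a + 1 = (a + 1)^2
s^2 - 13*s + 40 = (s - 8)*(s - 5)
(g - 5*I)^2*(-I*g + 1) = -I*g^3 - 9*g^2 + 15*I*g - 25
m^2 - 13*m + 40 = (m - 8)*(m - 5)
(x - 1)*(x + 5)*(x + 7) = x^3 + 11*x^2 + 23*x - 35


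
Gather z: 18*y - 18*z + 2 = 18*y - 18*z + 2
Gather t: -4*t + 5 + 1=6 - 4*t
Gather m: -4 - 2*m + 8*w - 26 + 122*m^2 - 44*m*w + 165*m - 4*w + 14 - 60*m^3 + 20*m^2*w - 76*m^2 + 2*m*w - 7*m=-60*m^3 + m^2*(20*w + 46) + m*(156 - 42*w) + 4*w - 16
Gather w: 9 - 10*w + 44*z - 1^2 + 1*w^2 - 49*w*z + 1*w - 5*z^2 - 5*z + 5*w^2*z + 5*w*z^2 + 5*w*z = w^2*(5*z + 1) + w*(5*z^2 - 44*z - 9) - 5*z^2 + 39*z + 8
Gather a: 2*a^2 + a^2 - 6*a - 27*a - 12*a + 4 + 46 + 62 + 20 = 3*a^2 - 45*a + 132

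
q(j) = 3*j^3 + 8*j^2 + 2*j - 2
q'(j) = 9*j^2 + 16*j + 2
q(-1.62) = 3.00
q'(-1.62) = -0.30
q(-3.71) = -52.50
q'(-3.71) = 66.52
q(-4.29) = -100.21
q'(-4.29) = 99.00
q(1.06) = 12.68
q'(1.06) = 29.07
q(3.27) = 194.98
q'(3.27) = 150.56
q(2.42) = 92.21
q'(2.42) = 93.43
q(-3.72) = -53.17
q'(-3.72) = 67.03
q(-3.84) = -61.58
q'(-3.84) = 73.27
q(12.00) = 6358.00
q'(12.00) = 1490.00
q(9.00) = 2851.00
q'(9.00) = 875.00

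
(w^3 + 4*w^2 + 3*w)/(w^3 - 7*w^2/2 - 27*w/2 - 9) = 2*w*(w + 3)/(2*w^2 - 9*w - 18)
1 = 1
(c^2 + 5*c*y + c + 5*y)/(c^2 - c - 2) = (c + 5*y)/(c - 2)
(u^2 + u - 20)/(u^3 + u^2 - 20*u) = 1/u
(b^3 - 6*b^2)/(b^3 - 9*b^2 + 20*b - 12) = b^2/(b^2 - 3*b + 2)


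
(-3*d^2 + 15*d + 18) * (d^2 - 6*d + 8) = -3*d^4 + 33*d^3 - 96*d^2 + 12*d + 144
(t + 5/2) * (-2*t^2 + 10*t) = -2*t^3 + 5*t^2 + 25*t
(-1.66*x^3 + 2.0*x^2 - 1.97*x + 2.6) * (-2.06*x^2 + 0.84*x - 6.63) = 3.4196*x^5 - 5.5144*x^4 + 16.744*x^3 - 20.2708*x^2 + 15.2451*x - 17.238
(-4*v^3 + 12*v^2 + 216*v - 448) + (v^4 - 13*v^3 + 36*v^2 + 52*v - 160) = v^4 - 17*v^3 + 48*v^2 + 268*v - 608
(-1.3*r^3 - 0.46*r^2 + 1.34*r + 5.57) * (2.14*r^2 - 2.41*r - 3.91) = -2.782*r^5 + 2.1486*r^4 + 9.0592*r^3 + 10.489*r^2 - 18.6631*r - 21.7787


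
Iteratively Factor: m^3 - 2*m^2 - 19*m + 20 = (m + 4)*(m^2 - 6*m + 5) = (m - 1)*(m + 4)*(m - 5)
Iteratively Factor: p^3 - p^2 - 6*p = (p + 2)*(p^2 - 3*p) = p*(p + 2)*(p - 3)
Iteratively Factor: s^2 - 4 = (s + 2)*(s - 2)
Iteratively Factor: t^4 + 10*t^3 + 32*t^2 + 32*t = (t + 4)*(t^3 + 6*t^2 + 8*t) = (t + 2)*(t + 4)*(t^2 + 4*t) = (t + 2)*(t + 4)^2*(t)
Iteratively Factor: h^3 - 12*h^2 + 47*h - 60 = (h - 4)*(h^2 - 8*h + 15) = (h - 5)*(h - 4)*(h - 3)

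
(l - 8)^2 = l^2 - 16*l + 64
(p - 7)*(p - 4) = p^2 - 11*p + 28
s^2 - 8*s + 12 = (s - 6)*(s - 2)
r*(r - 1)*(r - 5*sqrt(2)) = r^3 - 5*sqrt(2)*r^2 - r^2 + 5*sqrt(2)*r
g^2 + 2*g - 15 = (g - 3)*(g + 5)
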